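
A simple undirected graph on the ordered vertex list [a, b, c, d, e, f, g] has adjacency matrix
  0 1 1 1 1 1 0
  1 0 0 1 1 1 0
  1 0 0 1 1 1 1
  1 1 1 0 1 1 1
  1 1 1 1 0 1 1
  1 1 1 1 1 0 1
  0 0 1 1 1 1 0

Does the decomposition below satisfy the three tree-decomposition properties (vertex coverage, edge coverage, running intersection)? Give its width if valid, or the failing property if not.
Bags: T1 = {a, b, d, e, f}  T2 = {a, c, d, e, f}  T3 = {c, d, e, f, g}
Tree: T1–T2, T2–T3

Yes; width 4.

Vertex coverage: the bags together contain {a, b, c, d, e, f, g}, the full vertex set. Edge coverage: each edge of G has both endpoints in at least one bag. Running intersection: for every vertex, the bags containing it form a connected subtree. All three properties hold, so this is a valid tree decomposition of width max|bag| − 1 = 4, and hence tw(G) ≤ 4.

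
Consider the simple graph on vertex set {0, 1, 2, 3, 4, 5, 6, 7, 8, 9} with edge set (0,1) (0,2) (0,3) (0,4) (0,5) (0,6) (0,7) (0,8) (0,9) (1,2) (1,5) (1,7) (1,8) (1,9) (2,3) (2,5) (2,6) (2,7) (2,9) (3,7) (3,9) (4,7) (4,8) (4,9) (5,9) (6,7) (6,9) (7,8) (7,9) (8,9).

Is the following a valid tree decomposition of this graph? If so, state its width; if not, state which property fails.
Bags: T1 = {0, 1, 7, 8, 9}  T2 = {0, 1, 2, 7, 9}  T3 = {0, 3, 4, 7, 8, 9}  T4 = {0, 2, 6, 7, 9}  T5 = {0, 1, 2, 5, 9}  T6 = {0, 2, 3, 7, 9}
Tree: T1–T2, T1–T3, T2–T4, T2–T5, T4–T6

A tree decomposition must satisfy three properties: every vertex lies in some bag; for every edge, both endpoints lie together in some bag; and for every vertex, the bags containing it form a connected subtree. Here bags containing vertex 3 are not connected in the tree, so the decomposition is invalid.

No — bags containing vertex 3 are not connected in the tree.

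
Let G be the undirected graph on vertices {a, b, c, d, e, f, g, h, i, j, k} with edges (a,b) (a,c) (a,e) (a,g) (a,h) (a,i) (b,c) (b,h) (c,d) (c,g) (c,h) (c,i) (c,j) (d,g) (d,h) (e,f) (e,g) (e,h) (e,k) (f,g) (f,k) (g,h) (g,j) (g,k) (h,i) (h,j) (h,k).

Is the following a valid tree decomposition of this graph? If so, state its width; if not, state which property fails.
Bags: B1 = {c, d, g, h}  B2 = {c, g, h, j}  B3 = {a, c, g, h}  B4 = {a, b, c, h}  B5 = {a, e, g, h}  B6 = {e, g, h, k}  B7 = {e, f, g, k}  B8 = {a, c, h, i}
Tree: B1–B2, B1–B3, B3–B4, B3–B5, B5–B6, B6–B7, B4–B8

Checking the three conditions: (i) the bags cover all of {a, b, c, d, e, f, g, h, i, j, k}; (ii) for each edge, some bag contains both endpoints; (iii) the bags containing any fixed vertex form a subtree. All hold, so the decomposition is valid with width 4 − 1 = 3.

Yes; width 3.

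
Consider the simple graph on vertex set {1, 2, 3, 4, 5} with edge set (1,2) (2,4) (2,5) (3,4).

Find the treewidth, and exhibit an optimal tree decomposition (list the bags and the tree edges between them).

Each bag holds 2 vertices, so the decomposition has width 1, which upper-bounds the treewidth. Since G has at least one edge (e.g. 1–2), it is not an edgeless graph, so tw(G) ≥ 1. The upper and lower bounds meet at 1, so that is the treewidth.

Treewidth 1.
One such decomposition:
Bags: B1 = {1, 2}  B2 = {2, 4}  B3 = {2, 5}  B4 = {3, 4}
Tree: B1–B2, B1–B3, B2–B4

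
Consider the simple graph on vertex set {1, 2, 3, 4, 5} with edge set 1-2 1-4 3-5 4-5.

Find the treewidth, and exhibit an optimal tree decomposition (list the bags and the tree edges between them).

Every bag has size at most 2, so the width is 2 − 1 = 1 and tw(G) ≤ 1. G has an edge, so its treewidth is at least 1. Therefore the treewidth is 1.

Treewidth 1.
One optimal decomposition is:
Bags: B1 = {1, 2}  B2 = {1, 4}  B3 = {4, 5}  B4 = {3, 5}
Tree: B1–B2, B2–B3, B3–B4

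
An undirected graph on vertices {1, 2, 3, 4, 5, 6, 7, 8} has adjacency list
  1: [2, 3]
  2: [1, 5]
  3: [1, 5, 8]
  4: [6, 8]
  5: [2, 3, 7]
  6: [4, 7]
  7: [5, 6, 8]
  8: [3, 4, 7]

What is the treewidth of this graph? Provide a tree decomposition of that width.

Treewidth 2.
One such decomposition:
Bags: B1 = {4, 6, 7}  B2 = {4, 7, 8}  B3 = {5, 7, 8}  B4 = {3, 5, 8}  B5 = {2, 3, 5}  B6 = {1, 2, 3}
Tree: B1–B2, B2–B3, B3–B4, B4–B5, B5–B6

Each bag holds 3 vertices, so the decomposition has width 2, which upper-bounds the treewidth. The edges 6–4–8–7–6 form a cycle, so G is not a tree and its treewidth is at least 2. The upper and lower bounds meet at 2, so that is the treewidth.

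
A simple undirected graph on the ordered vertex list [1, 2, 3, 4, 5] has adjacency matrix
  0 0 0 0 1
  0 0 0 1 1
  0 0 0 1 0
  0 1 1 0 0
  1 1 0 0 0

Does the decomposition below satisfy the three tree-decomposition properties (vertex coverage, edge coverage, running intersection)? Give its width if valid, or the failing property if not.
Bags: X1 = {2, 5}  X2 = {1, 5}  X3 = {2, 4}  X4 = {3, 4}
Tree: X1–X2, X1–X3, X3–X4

Every vertex of G appears in some bag (union = {1, 2, 3, 4, 5}); every edge is covered by a bag; and for each vertex v the set of bags containing v is connected in the bag tree. The decomposition is therefore valid. The largest bag has 2 vertices, so the width is 1.

Yes; width 1.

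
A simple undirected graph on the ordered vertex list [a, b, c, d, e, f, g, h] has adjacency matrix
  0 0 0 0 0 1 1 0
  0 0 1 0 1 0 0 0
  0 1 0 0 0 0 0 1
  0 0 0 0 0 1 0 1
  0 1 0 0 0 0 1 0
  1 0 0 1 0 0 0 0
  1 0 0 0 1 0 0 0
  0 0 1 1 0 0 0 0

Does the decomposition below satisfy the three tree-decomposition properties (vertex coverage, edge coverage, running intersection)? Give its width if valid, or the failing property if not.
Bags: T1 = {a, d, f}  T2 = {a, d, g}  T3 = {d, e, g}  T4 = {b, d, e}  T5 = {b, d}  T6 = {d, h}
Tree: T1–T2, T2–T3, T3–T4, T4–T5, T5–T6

A tree decomposition must satisfy three properties: every vertex lies in some bag; for every edge, both endpoints lie together in some bag; and for every vertex, the bags containing it form a connected subtree. Here vertex c appears in no bag, so the decomposition is invalid.

No — vertex c appears in no bag.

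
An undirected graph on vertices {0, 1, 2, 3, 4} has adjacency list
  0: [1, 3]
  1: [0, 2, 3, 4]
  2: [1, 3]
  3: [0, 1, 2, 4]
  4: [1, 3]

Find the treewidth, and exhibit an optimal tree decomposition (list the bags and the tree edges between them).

Treewidth 2.
One optimal decomposition is:
Bags: B1 = {1, 3, 4}  B2 = {0, 1, 3}  B3 = {1, 2, 3}
Tree: B1–B2, B1–B3

Each bag holds 3 vertices, so the decomposition has width 2, which upper-bounds the treewidth. On the other hand G contains the 3-clique {0, 1, 3}. A clique must lie in a single bag of any decomposition, so no decomposition can have width below 2. The upper and lower bounds meet at 2, so that is the treewidth.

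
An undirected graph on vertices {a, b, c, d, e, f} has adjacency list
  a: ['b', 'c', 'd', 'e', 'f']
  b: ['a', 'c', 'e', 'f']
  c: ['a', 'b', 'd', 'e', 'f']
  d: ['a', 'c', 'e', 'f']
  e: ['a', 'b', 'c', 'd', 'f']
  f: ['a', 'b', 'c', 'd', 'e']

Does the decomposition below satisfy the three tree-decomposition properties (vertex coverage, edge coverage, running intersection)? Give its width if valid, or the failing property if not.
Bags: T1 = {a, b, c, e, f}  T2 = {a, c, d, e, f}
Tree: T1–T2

Vertex coverage: the bags together contain {a, b, c, d, e, f}, the full vertex set. Edge coverage: each edge of G has both endpoints in at least one bag. Running intersection: for every vertex, the bags containing it form a connected subtree. All three properties hold, so this is a valid tree decomposition of width max|bag| − 1 = 4, and hence tw(G) ≤ 4.

Yes; width 4.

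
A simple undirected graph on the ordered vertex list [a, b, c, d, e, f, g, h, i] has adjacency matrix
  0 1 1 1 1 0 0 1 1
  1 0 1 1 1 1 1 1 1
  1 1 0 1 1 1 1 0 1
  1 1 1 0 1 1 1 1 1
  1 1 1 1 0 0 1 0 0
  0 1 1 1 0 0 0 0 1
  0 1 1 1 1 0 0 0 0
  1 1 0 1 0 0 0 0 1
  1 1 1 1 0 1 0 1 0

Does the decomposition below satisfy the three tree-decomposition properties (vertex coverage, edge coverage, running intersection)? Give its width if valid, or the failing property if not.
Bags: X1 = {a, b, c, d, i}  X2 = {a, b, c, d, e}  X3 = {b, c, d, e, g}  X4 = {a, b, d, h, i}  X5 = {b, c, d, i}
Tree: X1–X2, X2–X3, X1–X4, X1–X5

A tree decomposition must satisfy three properties: every vertex lies in some bag; for every edge, both endpoints lie together in some bag; and for every vertex, the bags containing it form a connected subtree. Here vertex f appears in no bag, so the decomposition is invalid.

No — vertex f appears in no bag.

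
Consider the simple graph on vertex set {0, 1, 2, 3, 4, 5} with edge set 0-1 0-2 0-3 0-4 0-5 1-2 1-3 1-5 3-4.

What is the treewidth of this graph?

2

A width-2 tree decomposition is:
Bags: B1 = {0, 3, 4}  B2 = {0, 1, 3}  B3 = {0, 1, 5}  B4 = {0, 1, 2}
Tree: B1–B2, B2–B3, B3–B4
Each bag holds 3 vertices, so the decomposition has width 2, which upper-bounds the treewidth. On the other hand G contains the 3-clique {0, 1, 2}. A clique must lie in a single bag of any decomposition, so no decomposition can have width below 2. Therefore the treewidth is 2.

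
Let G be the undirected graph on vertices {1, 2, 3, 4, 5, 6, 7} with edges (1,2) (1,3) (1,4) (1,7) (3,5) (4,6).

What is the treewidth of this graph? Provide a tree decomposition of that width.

Treewidth 1.
One such decomposition:
Bags: B1 = {1, 3}  B2 = {1, 4}  B3 = {1, 2}  B4 = {4, 6}  B5 = {3, 5}  B6 = {1, 7}
Tree: B1–B2, B1–B3, B2–B4, B1–B5, B1–B6

The largest bag has 2 vertices, giving width 1; this decomposition certifies tw(G) ≤ 1. G has an edge, so its treewidth is at least 1. Hence tw(G) = 1 exactly.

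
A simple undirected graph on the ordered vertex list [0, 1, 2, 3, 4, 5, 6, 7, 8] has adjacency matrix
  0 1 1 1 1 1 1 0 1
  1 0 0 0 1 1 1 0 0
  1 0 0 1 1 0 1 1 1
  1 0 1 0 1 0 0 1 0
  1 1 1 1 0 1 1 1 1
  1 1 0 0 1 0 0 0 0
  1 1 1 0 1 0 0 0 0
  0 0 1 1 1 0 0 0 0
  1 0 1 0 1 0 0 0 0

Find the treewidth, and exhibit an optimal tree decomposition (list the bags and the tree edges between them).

Each bag holds 4 vertices, so the decomposition has width 3, which upper-bounds the treewidth. On the other hand G contains the 4-clique {0, 1, 4, 5}. A clique must lie in a single bag of any decomposition, so no decomposition can have width below 3. Hence tw(G) = 3 exactly.

Treewidth 3.
One optimal decomposition is:
Bags: B1 = {0, 2, 4, 6}  B2 = {0, 2, 3, 4}  B3 = {0, 1, 4, 6}  B4 = {2, 3, 4, 7}  B5 = {0, 2, 4, 8}  B6 = {0, 1, 4, 5}
Tree: B1–B2, B1–B3, B2–B4, B1–B5, B3–B6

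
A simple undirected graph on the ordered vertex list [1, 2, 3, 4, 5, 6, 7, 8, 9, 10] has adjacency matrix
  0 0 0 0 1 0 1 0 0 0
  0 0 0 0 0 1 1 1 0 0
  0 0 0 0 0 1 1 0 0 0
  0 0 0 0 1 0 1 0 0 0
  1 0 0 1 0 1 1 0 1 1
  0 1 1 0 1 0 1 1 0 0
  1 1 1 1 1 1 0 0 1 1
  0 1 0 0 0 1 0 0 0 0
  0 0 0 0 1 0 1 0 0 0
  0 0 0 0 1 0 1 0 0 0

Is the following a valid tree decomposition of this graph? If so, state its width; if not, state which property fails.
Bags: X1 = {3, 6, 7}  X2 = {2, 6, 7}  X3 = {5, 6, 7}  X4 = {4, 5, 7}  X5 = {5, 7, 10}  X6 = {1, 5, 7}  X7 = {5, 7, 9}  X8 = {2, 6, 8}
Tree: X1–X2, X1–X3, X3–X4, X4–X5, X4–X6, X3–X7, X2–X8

Checking the three conditions: (i) the bags cover all of {1, 2, 3, 4, 5, 6, 7, 8, 9, 10}; (ii) for each edge, some bag contains both endpoints; (iii) the bags containing any fixed vertex form a subtree. All hold, so the decomposition is valid with width 3 − 1 = 2.

Yes; width 2.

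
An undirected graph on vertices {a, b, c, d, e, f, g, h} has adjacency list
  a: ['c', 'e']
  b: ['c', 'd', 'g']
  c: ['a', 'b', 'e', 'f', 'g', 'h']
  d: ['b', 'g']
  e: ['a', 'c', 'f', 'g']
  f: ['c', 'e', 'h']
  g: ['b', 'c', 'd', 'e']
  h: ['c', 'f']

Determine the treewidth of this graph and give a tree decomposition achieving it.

Each bag holds 3 vertices, so the decomposition has width 2, which upper-bounds the treewidth. For the lower bound, the 3 vertices {b, d, g} are pairwise adjacent, and any tree decomposition puts a clique entirely inside one bag — forcing width ≥ 2. The upper and lower bounds meet at 2, so that is the treewidth.

Treewidth 2.
One such decomposition:
Bags: B1 = {c, e, f}  B2 = {c, e, g}  B3 = {a, c, e}  B4 = {c, f, h}  B5 = {b, c, g}  B6 = {b, d, g}
Tree: B1–B2, B1–B3, B1–B4, B2–B5, B5–B6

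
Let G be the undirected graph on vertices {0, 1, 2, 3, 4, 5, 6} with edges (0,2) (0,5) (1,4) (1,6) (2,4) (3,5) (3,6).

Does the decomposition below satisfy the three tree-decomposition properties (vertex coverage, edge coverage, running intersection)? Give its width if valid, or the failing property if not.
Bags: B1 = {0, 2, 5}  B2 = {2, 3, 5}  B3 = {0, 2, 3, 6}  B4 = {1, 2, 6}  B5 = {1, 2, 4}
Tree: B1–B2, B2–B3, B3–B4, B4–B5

A tree decomposition must satisfy three properties: every vertex lies in some bag; for every edge, both endpoints lie together in some bag; and for every vertex, the bags containing it form a connected subtree. Here bags containing vertex 0 are not connected in the tree, so the decomposition is invalid.

No — bags containing vertex 0 are not connected in the tree.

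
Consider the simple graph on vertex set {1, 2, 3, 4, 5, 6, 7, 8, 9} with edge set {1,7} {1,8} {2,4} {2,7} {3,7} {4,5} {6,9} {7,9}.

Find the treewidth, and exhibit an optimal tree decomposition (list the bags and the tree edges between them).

Each bag holds 2 vertices, so the decomposition has width 1, which upper-bounds the treewidth. G has an edge, so its treewidth is at least 1. Hence tw(G) = 1 exactly.

Treewidth 1.
Bags: B1 = {2, 4}  B2 = {2, 7}  B3 = {1, 7}  B4 = {4, 5}  B5 = {7, 9}  B6 = {3, 7}  B7 = {6, 9}  B8 = {1, 8}
Tree: B1–B2, B2–B3, B1–B4, B3–B5, B3–B6, B5–B7, B3–B8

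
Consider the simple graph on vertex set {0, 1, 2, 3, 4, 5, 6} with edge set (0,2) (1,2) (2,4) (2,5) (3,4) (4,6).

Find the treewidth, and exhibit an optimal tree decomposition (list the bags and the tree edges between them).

Every bag has size at most 2, so the width is 2 − 1 = 1 and tw(G) ≤ 1. Since G has at least one edge (e.g. 2–4), it is not an edgeless graph, so tw(G) ≥ 1. Combining the bounds, tw(G) = 1.

Treewidth 1.
One such decomposition:
Bags: B1 = {2, 4}  B2 = {1, 2}  B3 = {2, 5}  B4 = {4, 6}  B5 = {3, 4}  B6 = {0, 2}
Tree: B1–B2, B1–B3, B1–B4, B1–B5, B1–B6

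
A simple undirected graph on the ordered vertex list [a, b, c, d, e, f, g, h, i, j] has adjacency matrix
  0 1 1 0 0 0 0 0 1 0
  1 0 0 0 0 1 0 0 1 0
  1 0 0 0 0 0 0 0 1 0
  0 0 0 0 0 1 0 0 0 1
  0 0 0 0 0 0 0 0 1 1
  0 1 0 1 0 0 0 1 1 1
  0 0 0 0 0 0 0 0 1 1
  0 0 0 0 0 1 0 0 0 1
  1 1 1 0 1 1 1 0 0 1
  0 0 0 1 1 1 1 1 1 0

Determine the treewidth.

A width-2 tree decomposition is:
Bags: B1 = {e, i, j}  B2 = {f, i, j}  B3 = {d, f, j}  B4 = {b, f, i}  B5 = {a, b, i}  B6 = {a, c, i}  B7 = {f, h, j}  B8 = {g, i, j}
Tree: B1–B2, B2–B3, B2–B4, B4–B5, B5–B6, B2–B7, B1–B8
Every bag has size at most 3, so the width is 3 − 1 = 2 and tw(G) ≤ 2. Conversely, {d, f, j} is a clique of size 3, and the vertices of any clique must share a bag in every tree decomposition; so some bag has ≥ 3 vertices and tw(G) ≥ 2. Therefore the treewidth is 2.

2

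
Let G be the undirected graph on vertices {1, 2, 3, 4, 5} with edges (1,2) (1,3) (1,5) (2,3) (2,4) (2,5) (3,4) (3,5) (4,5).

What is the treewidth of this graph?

3

A width-3 tree decomposition is:
Bags: B1 = {2, 3, 4, 5}  B2 = {1, 2, 3, 5}
Tree: B1–B2
The largest bag has 4 vertices, giving width 3; this decomposition certifies tw(G) ≤ 3. Conversely, {1, 2, 3, 5} is a clique of size 4, and the vertices of any clique must share a bag in every tree decomposition; so some bag has ≥ 4 vertices and tw(G) ≥ 3. The upper and lower bounds meet at 3, so that is the treewidth.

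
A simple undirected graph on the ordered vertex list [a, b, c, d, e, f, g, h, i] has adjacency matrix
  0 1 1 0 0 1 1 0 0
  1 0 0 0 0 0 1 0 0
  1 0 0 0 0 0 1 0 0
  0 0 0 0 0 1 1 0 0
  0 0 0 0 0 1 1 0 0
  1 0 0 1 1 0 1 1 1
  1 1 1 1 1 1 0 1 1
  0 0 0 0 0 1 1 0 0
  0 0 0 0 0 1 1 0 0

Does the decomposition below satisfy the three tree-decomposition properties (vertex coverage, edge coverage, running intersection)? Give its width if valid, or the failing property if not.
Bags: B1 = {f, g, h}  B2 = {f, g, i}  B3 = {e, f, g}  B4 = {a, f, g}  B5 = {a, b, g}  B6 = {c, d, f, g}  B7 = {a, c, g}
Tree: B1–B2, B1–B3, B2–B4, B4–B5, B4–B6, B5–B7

No — bags containing vertex c are not connected in the tree.

A tree decomposition must satisfy three properties: every vertex lies in some bag; for every edge, both endpoints lie together in some bag; and for every vertex, the bags containing it form a connected subtree. Here bags containing vertex c are not connected in the tree, so the decomposition is invalid.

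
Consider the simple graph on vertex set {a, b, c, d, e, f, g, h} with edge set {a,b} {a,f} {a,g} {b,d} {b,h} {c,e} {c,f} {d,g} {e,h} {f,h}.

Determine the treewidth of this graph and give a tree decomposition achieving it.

Treewidth 2.
One such decomposition:
Bags: B1 = {c, e, f}  B2 = {e, f, h}  B3 = {a, f, h}  B4 = {a, b, h}  B5 = {a, b, g}  B6 = {b, d, g}
Tree: B1–B2, B2–B3, B3–B4, B4–B5, B5–B6

Each bag holds 3 vertices, so the decomposition has width 2, which upper-bounds the treewidth. For the lower bound, G contains the cycle c–e–h–f–c, so G is not a forest; only forests have treewidth ≤ 1, hence tw(G) ≥ 2. Combining the bounds, tw(G) = 2.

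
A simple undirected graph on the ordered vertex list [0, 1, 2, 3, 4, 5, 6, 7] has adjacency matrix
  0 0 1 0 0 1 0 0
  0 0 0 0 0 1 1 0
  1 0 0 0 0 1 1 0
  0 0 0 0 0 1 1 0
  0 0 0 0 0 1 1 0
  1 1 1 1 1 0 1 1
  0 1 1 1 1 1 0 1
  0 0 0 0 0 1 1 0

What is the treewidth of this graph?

A width-2 tree decomposition is:
Bags: B1 = {2, 5, 6}  B2 = {0, 2, 5}  B3 = {4, 5, 6}  B4 = {5, 6, 7}  B5 = {3, 5, 6}  B6 = {1, 5, 6}
Tree: B1–B2, B1–B3, B1–B4, B3–B5, B4–B6
Each bag holds 3 vertices, so the decomposition has width 2, which upper-bounds the treewidth. Conversely, {0, 2, 5} is a clique of size 3, and the vertices of any clique must share a bag in every tree decomposition; so some bag has ≥ 3 vertices and tw(G) ≥ 2. The upper and lower bounds meet at 2, so that is the treewidth.

2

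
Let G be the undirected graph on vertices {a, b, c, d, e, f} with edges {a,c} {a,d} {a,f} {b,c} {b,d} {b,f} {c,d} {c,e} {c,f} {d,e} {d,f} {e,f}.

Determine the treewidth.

A width-3 tree decomposition is:
Bags: B1 = {b, c, d, f}  B2 = {c, d, e, f}  B3 = {a, c, d, f}
Tree: B1–B2, B2–B3
Each bag holds 4 vertices, so the decomposition has width 3, which upper-bounds the treewidth. For the lower bound, the 4 vertices {c, d, e, f} are pairwise adjacent, and any tree decomposition puts a clique entirely inside one bag — forcing width ≥ 3. Therefore the treewidth is 3.

3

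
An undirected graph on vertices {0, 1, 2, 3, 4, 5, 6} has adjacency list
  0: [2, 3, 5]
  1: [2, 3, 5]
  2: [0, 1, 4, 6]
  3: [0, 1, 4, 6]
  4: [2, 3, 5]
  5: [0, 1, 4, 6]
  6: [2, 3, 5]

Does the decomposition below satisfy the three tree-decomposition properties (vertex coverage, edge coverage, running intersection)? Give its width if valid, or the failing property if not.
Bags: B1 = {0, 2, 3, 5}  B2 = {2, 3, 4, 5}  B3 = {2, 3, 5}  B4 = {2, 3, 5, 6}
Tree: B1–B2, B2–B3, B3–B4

A tree decomposition must satisfy three properties: every vertex lies in some bag; for every edge, both endpoints lie together in some bag; and for every vertex, the bags containing it form a connected subtree. Here vertex 1 appears in no bag, so the decomposition is invalid.

No — vertex 1 appears in no bag.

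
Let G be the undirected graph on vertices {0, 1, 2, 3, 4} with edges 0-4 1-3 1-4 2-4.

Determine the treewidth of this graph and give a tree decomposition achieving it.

Treewidth 1.
Bags: B1 = {1, 3}  B2 = {1, 4}  B3 = {0, 4}  B4 = {2, 4}
Tree: B1–B2, B2–B3, B2–B4

Every bag has size at most 2, so the width is 2 − 1 = 1 and tw(G) ≤ 1. Any graph with an edge has treewidth ≥ 1, and G has the edge 1–3. Therefore the treewidth is 1.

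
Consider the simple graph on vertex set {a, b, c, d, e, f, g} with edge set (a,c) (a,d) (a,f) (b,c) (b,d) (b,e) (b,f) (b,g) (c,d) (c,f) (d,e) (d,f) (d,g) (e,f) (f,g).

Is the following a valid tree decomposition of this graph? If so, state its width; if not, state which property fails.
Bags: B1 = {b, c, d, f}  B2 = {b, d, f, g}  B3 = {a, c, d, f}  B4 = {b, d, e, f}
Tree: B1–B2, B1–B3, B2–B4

Yes; width 3.

Vertex coverage: the bags together contain {a, b, c, d, e, f, g}, the full vertex set. Edge coverage: each edge of G has both endpoints in at least one bag. Running intersection: for every vertex, the bags containing it form a connected subtree. All three properties hold, so this is a valid tree decomposition of width max|bag| − 1 = 3, and hence tw(G) ≤ 3.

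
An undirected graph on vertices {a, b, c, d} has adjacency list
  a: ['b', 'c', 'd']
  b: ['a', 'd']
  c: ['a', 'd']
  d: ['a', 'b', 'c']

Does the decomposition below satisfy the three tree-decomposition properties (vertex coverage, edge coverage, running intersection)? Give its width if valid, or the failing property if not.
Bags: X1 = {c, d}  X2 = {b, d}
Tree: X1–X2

A tree decomposition must satisfy three properties: every vertex lies in some bag; for every edge, both endpoints lie together in some bag; and for every vertex, the bags containing it form a connected subtree. Here vertex a appears in no bag, so the decomposition is invalid.

No — vertex a appears in no bag.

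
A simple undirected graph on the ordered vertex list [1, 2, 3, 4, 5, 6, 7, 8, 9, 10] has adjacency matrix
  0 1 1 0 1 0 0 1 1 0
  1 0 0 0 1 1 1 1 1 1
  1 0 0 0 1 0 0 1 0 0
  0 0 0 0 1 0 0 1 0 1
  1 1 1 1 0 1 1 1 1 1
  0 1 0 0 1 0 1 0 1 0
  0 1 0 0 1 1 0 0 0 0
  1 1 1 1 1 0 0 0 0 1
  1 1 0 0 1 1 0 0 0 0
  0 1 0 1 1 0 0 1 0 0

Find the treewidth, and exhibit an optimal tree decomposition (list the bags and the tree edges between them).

Each bag holds 4 vertices, so the decomposition has width 3, which upper-bounds the treewidth. Conversely, {1, 2, 5, 8} is a clique of size 4, and the vertices of any clique must share a bag in every tree decomposition; so some bag has ≥ 4 vertices and tw(G) ≥ 3. The upper and lower bounds meet at 3, so that is the treewidth.

Treewidth 3.
Bags: B1 = {1, 2, 5, 8}  B2 = {1, 2, 5, 9}  B3 = {2, 5, 6, 9}  B4 = {2, 5, 6, 7}  B5 = {2, 5, 8, 10}  B6 = {4, 5, 8, 10}  B7 = {1, 3, 5, 8}
Tree: B1–B2, B2–B3, B3–B4, B1–B5, B5–B6, B1–B7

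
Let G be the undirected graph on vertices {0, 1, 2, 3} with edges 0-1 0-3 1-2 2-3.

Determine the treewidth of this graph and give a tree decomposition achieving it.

Treewidth 2.
One optimal decomposition is:
Bags: B1 = {0, 2, 3}  B2 = {0, 1, 2}
Tree: B1–B2

The largest bag has 3 vertices, giving width 2; this decomposition certifies tw(G) ≤ 2. Since 0–3–2–1–0 is a cycle in G, G is not acyclic. Forests are exactly the graphs of treewidth ≤ 1, so tw(G) ≥ 2. Combining the bounds, tw(G) = 2.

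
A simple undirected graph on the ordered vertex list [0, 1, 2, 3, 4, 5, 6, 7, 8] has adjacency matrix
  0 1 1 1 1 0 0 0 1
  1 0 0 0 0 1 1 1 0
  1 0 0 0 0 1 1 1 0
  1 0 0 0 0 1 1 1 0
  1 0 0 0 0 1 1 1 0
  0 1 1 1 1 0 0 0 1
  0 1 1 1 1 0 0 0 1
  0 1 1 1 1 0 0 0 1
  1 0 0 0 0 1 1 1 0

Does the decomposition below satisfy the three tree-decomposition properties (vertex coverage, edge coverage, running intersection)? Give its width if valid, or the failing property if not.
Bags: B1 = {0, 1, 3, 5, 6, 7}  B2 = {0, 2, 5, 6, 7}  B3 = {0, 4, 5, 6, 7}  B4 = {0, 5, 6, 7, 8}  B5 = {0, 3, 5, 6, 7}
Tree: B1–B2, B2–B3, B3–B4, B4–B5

No — bags containing vertex 3 are not connected in the tree.

A tree decomposition must satisfy three properties: every vertex lies in some bag; for every edge, both endpoints lie together in some bag; and for every vertex, the bags containing it form a connected subtree. Here bags containing vertex 3 are not connected in the tree, so the decomposition is invalid.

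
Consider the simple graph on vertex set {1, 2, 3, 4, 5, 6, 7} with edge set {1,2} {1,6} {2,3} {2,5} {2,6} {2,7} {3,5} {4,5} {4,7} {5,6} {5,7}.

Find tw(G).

A width-2 tree decomposition is:
Bags: B1 = {4, 5, 7}  B2 = {2, 5, 7}  B3 = {2, 3, 5}  B4 = {2, 5, 6}  B5 = {1, 2, 6}
Tree: B1–B2, B2–B3, B2–B4, B4–B5
The largest bag has 3 vertices, giving width 2; this decomposition certifies tw(G) ≤ 2. For the lower bound, the 3 vertices {1, 2, 6} are pairwise adjacent, and any tree decomposition puts a clique entirely inside one bag — forcing width ≥ 2. Hence tw(G) = 2 exactly.

2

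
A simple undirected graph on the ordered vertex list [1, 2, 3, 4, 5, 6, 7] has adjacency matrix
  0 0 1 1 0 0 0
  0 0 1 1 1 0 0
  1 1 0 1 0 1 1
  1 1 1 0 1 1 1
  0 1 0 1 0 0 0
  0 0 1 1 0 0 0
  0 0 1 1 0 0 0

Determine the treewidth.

2

A width-2 tree decomposition is:
Bags: B1 = {3, 4, 6}  B2 = {2, 3, 4}  B3 = {2, 4, 5}  B4 = {3, 4, 7}  B5 = {1, 3, 4}
Tree: B1–B2, B2–B3, B2–B4, B2–B5
The largest bag has 3 vertices, giving width 2; this decomposition certifies tw(G) ≤ 2. On the other hand G contains the 3-clique {1, 3, 4}. A clique must lie in a single bag of any decomposition, so no decomposition can have width below 2. The upper and lower bounds meet at 2, so that is the treewidth.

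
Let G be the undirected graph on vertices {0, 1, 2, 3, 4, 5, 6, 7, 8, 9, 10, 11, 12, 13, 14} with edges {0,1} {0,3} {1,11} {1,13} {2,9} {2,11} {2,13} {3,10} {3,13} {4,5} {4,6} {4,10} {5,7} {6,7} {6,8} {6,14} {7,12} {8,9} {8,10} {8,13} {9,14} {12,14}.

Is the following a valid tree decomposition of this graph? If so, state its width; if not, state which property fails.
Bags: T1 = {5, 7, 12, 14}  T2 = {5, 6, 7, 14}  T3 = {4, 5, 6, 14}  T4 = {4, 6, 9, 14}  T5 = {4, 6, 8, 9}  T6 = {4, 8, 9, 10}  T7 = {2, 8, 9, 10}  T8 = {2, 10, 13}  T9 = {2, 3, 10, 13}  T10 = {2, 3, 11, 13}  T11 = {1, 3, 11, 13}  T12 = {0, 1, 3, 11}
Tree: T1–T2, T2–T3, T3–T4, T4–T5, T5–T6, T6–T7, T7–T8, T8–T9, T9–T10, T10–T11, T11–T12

A tree decomposition must satisfy three properties: every vertex lies in some bag; for every edge, both endpoints lie together in some bag; and for every vertex, the bags containing it form a connected subtree. Here edge (8,13) lies in no bag, so the decomposition is invalid.

No — edge (8,13) lies in no bag.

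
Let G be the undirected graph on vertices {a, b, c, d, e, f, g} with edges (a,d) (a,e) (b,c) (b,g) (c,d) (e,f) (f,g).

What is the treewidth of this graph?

2

A width-2 tree decomposition is:
Bags: B1 = {b, c, g}  B2 = {c, f, g}  B3 = {c, e, f}  B4 = {a, c, e}  B5 = {a, c, d}
Tree: B1–B2, B2–B3, B3–B4, B4–B5
Every bag has size at most 3, so the width is 3 − 1 = 2 and tw(G) ≤ 2. The edges c–b–g–f–e–a–d–c form a cycle, so G is not a tree and its treewidth is at least 2. Therefore the treewidth is 2.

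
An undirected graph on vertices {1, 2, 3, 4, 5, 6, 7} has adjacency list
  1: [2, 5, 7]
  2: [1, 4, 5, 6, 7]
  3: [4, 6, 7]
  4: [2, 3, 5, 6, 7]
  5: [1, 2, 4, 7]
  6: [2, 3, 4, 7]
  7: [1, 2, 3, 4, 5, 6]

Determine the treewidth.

3

A width-3 tree decomposition is:
Bags: B1 = {1, 2, 5, 7}  B2 = {2, 4, 5, 7}  B3 = {2, 4, 6, 7}  B4 = {3, 4, 6, 7}
Tree: B1–B2, B2–B3, B3–B4
Every bag has size at most 4, so the width is 4 − 1 = 3 and tw(G) ≤ 3. Conversely, {1, 2, 5, 7} is a clique of size 4, and the vertices of any clique must share a bag in every tree decomposition; so some bag has ≥ 4 vertices and tw(G) ≥ 3. Therefore the treewidth is 3.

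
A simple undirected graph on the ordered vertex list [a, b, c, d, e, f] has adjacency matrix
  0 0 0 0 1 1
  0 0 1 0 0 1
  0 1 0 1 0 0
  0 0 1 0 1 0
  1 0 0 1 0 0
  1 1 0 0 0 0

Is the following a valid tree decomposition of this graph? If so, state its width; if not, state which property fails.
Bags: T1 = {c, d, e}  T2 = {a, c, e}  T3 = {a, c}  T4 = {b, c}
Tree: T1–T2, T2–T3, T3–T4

No — vertex f appears in no bag.

A tree decomposition must satisfy three properties: every vertex lies in some bag; for every edge, both endpoints lie together in some bag; and for every vertex, the bags containing it form a connected subtree. Here vertex f appears in no bag, so the decomposition is invalid.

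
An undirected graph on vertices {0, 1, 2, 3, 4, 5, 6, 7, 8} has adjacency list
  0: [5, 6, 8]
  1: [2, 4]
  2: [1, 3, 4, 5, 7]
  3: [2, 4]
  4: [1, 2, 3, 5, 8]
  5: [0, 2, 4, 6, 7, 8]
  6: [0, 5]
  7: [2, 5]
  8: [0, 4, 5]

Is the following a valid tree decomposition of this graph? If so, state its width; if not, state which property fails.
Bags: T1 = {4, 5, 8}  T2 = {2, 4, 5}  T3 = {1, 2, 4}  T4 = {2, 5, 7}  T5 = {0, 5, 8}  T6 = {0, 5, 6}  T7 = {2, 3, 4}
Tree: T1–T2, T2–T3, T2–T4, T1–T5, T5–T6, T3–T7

Checking the three conditions: (i) the bags cover all of {0, 1, 2, 3, 4, 5, 6, 7, 8}; (ii) for each edge, some bag contains both endpoints; (iii) the bags containing any fixed vertex form a subtree. All hold, so the decomposition is valid with width 3 − 1 = 2.

Yes; width 2.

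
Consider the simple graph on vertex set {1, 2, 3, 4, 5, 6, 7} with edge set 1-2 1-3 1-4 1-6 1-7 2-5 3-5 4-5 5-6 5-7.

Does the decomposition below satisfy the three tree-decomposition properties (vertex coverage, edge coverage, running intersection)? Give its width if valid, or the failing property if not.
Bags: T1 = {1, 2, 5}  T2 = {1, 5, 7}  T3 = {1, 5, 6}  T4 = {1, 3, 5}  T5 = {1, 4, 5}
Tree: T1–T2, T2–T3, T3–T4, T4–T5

Vertex coverage: the bags together contain {1, 2, 3, 4, 5, 6, 7}, the full vertex set. Edge coverage: each edge of G has both endpoints in at least one bag. Running intersection: for every vertex, the bags containing it form a connected subtree. All three properties hold, so this is a valid tree decomposition of width max|bag| − 1 = 2, and hence tw(G) ≤ 2.

Yes; width 2.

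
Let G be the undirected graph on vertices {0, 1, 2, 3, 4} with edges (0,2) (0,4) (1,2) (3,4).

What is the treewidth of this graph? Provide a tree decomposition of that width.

Each bag holds 2 vertices, so the decomposition has width 1, which upper-bounds the treewidth. Any graph with an edge has treewidth ≥ 1, and G has the edge 4–3. Combining the bounds, tw(G) = 1.

Treewidth 1.
One such decomposition:
Bags: B1 = {3, 4}  B2 = {0, 4}  B3 = {0, 2}  B4 = {1, 2}
Tree: B1–B2, B2–B3, B3–B4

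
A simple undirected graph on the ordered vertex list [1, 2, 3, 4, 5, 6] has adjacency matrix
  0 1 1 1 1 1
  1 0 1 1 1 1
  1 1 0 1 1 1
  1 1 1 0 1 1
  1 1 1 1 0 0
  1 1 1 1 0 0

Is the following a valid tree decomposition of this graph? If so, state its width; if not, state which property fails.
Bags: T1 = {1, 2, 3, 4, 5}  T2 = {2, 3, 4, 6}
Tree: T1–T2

No — edge (1,6) lies in no bag.

A tree decomposition must satisfy three properties: every vertex lies in some bag; for every edge, both endpoints lie together in some bag; and for every vertex, the bags containing it form a connected subtree. Here edge (1,6) lies in no bag, so the decomposition is invalid.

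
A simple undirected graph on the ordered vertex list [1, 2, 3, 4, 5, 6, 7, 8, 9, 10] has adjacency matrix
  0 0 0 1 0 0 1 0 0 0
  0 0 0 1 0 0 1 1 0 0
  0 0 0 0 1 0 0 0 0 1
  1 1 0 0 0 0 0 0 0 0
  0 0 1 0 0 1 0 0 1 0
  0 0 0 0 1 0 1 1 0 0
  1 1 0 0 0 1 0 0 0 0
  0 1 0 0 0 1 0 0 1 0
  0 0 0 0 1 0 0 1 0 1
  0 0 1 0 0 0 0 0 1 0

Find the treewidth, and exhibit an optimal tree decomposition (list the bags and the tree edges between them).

Every bag has size at most 3, so the width is 3 − 1 = 2 and tw(G) ≤ 2. For the lower bound, G contains the cycle 4–1–7–2–4, so G is not a forest; only forests have treewidth ≤ 1, hence tw(G) ≥ 2. Hence tw(G) = 2 exactly.

Treewidth 2.
One such decomposition:
Bags: B1 = {1, 2, 4}  B2 = {1, 2, 7}  B3 = {2, 7, 8}  B4 = {6, 7, 8}  B5 = {6, 8, 9}  B6 = {5, 6, 9}  B7 = {5, 9, 10}  B8 = {3, 5, 10}
Tree: B1–B2, B2–B3, B3–B4, B4–B5, B5–B6, B6–B7, B7–B8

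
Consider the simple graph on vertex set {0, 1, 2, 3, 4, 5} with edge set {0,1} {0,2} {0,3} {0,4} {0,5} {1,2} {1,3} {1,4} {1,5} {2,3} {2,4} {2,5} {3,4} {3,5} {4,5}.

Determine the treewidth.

5

A width-5 tree decomposition is:
Bags: B1 = {0, 1, 2, 3, 4, 5}
Tree: (single bag)
With just one bag of size 6, the width is 6 − 1 = 5, so tw(G) ≤ 5. Conversely, {0, 1, 2, 3, 4, 5} is a clique of size 6, and the vertices of any clique must share a bag in every tree decomposition; so some bag has ≥ 6 vertices and tw(G) ≥ 5. Hence tw(G) = 5 exactly.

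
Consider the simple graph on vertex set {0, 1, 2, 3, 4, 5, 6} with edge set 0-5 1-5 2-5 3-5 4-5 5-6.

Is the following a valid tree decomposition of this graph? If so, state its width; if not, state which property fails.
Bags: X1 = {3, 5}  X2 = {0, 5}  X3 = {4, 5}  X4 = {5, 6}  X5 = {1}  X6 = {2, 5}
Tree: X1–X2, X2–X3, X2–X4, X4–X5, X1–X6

A tree decomposition must satisfy three properties: every vertex lies in some bag; for every edge, both endpoints lie together in some bag; and for every vertex, the bags containing it form a connected subtree. Here edge (5,1) lies in no bag, so the decomposition is invalid.

No — edge (5,1) lies in no bag.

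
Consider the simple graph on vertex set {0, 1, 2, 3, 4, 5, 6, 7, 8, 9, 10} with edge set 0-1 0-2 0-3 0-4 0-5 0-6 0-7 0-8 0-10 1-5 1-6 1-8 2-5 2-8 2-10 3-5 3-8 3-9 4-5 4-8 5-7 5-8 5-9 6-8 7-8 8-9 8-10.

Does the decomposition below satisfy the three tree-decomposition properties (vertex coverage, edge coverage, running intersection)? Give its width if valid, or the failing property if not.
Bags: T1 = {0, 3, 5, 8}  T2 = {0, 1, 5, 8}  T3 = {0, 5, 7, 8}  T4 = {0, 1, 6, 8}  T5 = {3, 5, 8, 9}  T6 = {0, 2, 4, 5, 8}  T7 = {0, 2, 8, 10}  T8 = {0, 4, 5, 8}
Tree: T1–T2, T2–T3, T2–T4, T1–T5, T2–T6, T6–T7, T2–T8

A tree decomposition must satisfy three properties: every vertex lies in some bag; for every edge, both endpoints lie together in some bag; and for every vertex, the bags containing it form a connected subtree. Here bags containing vertex 4 are not connected in the tree, so the decomposition is invalid.

No — bags containing vertex 4 are not connected in the tree.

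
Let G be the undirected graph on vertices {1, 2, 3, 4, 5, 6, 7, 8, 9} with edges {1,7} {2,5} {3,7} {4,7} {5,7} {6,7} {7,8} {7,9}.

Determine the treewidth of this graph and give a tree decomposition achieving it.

Every bag has size at most 2, so the width is 2 − 1 = 1 and tw(G) ≤ 1. Any graph with an edge has treewidth ≥ 1, and G has the edge 2–5. Hence tw(G) = 1 exactly.

Treewidth 1.
One such decomposition:
Bags: B1 = {2, 5}  B2 = {5, 7}  B3 = {7, 9}  B4 = {4, 7}  B5 = {7, 8}  B6 = {1, 7}  B7 = {3, 7}  B8 = {6, 7}
Tree: B1–B2, B2–B3, B2–B4, B3–B5, B3–B6, B3–B7, B6–B8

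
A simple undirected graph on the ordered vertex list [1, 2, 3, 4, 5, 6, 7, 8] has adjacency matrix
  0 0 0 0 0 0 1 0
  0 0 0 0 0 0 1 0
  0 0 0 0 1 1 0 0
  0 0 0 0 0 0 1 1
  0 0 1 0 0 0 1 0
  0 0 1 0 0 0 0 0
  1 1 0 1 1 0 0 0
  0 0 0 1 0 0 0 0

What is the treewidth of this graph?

A width-1 tree decomposition is:
Bags: B1 = {1, 7}  B2 = {2, 7}  B3 = {4, 7}  B4 = {5, 7}  B5 = {3, 5}  B6 = {3, 6}  B7 = {4, 8}
Tree: B1–B2, B1–B3, B2–B4, B4–B5, B5–B6, B3–B7
Every bag has size at most 2, so the width is 2 − 1 = 1 and tw(G) ≤ 1. Since G has at least one edge (e.g. 7–1), it is not an edgeless graph, so tw(G) ≥ 1. Therefore the treewidth is 1.

1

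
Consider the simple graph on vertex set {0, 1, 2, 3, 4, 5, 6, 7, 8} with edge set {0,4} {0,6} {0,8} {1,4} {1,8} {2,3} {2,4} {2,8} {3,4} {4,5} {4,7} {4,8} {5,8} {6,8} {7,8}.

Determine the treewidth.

A width-2 tree decomposition is:
Bags: B1 = {4, 7, 8}  B2 = {2, 4, 8}  B3 = {0, 4, 8}  B4 = {4, 5, 8}  B5 = {2, 3, 4}  B6 = {0, 6, 8}  B7 = {1, 4, 8}
Tree: B1–B2, B1–B3, B1–B4, B2–B5, B3–B6, B2–B7
Each bag holds 3 vertices, so the decomposition has width 2, which upper-bounds the treewidth. Conversely, {0, 4, 8} is a clique of size 3, and the vertices of any clique must share a bag in every tree decomposition; so some bag has ≥ 3 vertices and tw(G) ≥ 2. The upper and lower bounds meet at 2, so that is the treewidth.

2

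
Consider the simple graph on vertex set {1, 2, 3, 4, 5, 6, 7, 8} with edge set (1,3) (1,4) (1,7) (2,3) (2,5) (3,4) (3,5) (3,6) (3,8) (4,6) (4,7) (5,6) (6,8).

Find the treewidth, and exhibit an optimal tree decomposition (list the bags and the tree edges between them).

Treewidth 2.
Bags: B1 = {3, 4, 6}  B2 = {3, 6, 8}  B3 = {1, 3, 4}  B4 = {3, 5, 6}  B5 = {1, 4, 7}  B6 = {2, 3, 5}
Tree: B1–B2, B1–B3, B2–B4, B3–B5, B4–B6

The largest bag has 3 vertices, giving width 2; this decomposition certifies tw(G) ≤ 2. On the other hand G contains the 3-clique {1, 3, 4}. A clique must lie in a single bag of any decomposition, so no decomposition can have width below 2. Combining the bounds, tw(G) = 2.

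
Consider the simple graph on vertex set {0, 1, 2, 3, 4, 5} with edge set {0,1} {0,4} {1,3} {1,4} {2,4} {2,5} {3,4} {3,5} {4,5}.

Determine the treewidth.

2

A width-2 tree decomposition is:
Bags: B1 = {1, 3, 4}  B2 = {3, 4, 5}  B3 = {0, 1, 4}  B4 = {2, 4, 5}
Tree: B1–B2, B1–B3, B2–B4
Each bag holds 3 vertices, so the decomposition has width 2, which upper-bounds the treewidth. Conversely, {0, 1, 4} is a clique of size 3, and the vertices of any clique must share a bag in every tree decomposition; so some bag has ≥ 3 vertices and tw(G) ≥ 2. The upper and lower bounds meet at 2, so that is the treewidth.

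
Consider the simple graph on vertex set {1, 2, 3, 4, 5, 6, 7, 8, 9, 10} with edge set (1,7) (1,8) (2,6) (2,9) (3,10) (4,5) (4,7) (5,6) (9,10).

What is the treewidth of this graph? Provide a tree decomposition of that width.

The largest bag has 2 vertices, giving width 1; this decomposition certifies tw(G) ≤ 1. Any graph with an edge has treewidth ≥ 1, and G has the edge 8–1. The upper and lower bounds meet at 1, so that is the treewidth.

Treewidth 1.
One optimal decomposition is:
Bags: B1 = {1, 8}  B2 = {1, 7}  B3 = {4, 7}  B4 = {4, 5}  B5 = {5, 6}  B6 = {2, 6}  B7 = {2, 9}  B8 = {9, 10}  B9 = {3, 10}
Tree: B1–B2, B2–B3, B3–B4, B4–B5, B5–B6, B6–B7, B7–B8, B8–B9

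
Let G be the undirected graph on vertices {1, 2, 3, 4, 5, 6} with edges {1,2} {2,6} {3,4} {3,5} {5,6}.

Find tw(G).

1

A width-1 tree decomposition is:
Bags: B1 = {1, 2}  B2 = {2, 6}  B3 = {5, 6}  B4 = {3, 5}  B5 = {3, 4}
Tree: B1–B2, B2–B3, B3–B4, B4–B5
Every bag has size at most 2, so the width is 2 − 1 = 1 and tw(G) ≤ 1. G has an edge, so its treewidth is at least 1. Therefore the treewidth is 1.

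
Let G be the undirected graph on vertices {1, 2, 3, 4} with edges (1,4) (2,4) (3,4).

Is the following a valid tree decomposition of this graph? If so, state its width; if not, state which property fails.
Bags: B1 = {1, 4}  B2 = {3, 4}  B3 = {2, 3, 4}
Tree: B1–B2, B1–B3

No — bags containing vertex 3 are not connected in the tree.

A tree decomposition must satisfy three properties: every vertex lies in some bag; for every edge, both endpoints lie together in some bag; and for every vertex, the bags containing it form a connected subtree. Here bags containing vertex 3 are not connected in the tree, so the decomposition is invalid.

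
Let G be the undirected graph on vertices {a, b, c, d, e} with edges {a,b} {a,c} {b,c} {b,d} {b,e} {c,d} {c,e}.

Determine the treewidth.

2

A width-2 tree decomposition is:
Bags: B1 = {a, b, c}  B2 = {b, c, d}  B3 = {b, c, e}
Tree: B1–B2, B2–B3
Each bag holds 3 vertices, so the decomposition has width 2, which upper-bounds the treewidth. For the lower bound, the 3 vertices {b, c, d} are pairwise adjacent, and any tree decomposition puts a clique entirely inside one bag — forcing width ≥ 2. Hence tw(G) = 2 exactly.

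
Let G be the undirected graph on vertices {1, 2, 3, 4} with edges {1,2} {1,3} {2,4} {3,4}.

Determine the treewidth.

2

A width-2 tree decomposition is:
Bags: B1 = {1, 2, 3}  B2 = {2, 3, 4}
Tree: B1–B2
The largest bag has 3 vertices, giving width 2; this decomposition certifies tw(G) ≤ 2. For the lower bound, G contains the cycle 3–1–2–4–3, so G is not a forest; only forests have treewidth ≤ 1, hence tw(G) ≥ 2. The upper and lower bounds meet at 2, so that is the treewidth.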